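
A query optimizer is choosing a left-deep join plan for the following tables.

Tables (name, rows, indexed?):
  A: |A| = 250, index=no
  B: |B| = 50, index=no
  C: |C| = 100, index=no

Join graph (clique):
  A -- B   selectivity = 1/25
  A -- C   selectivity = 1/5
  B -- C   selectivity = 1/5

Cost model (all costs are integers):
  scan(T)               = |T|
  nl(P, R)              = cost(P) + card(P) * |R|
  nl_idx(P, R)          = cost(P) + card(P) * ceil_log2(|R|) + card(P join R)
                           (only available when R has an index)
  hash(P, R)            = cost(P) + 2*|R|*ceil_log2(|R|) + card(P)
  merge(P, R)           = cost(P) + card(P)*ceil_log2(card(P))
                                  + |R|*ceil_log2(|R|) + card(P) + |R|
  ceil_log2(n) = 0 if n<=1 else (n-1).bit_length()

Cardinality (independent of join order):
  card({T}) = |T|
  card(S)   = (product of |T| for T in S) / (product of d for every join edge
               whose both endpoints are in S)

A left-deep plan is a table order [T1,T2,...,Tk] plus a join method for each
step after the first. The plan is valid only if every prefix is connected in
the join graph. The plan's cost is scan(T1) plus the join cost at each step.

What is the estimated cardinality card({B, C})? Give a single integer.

1000

Tables in S: B(50), C(100)
Edges inside S: B-C(d=5)
numerator = 50 * 100 = 5000
denominator = 5 = 5
card(S) = 5000 / 5 = 1000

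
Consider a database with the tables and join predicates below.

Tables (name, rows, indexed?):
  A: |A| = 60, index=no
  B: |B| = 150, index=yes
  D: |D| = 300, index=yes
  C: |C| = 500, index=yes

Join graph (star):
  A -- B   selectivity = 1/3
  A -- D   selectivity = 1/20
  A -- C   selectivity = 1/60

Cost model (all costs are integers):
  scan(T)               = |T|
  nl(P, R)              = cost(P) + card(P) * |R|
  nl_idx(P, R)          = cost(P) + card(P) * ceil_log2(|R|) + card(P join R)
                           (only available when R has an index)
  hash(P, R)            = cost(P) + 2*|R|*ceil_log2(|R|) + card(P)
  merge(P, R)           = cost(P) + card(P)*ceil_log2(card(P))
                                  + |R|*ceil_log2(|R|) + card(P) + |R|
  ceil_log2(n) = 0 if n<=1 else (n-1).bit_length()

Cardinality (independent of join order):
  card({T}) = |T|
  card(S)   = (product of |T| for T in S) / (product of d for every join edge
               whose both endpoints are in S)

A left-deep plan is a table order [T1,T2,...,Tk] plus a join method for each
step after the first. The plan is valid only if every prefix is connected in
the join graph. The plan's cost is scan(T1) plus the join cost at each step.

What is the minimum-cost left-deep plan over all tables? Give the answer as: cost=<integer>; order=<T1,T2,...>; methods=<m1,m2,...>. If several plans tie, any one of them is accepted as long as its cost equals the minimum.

cost=16900; order=A,C,D,B; methods=nl_idx,hash,hash

Selinger DP (subsets sized 1..n):
  {A}: scan cost=60, card=60
  {B}: scan cost=150, card=150
  {D}: scan cost=300, card=300
  {C}: scan cost=500, card=500
  {AB}: card=3000; try (A,hash)→1020, (B,merge)→1830, (A,merge)→1920, (B,hash)→2520, (B,nl_idx)→3540, (B,nl)→9060 …(+1); best=1020 via (A,hash)
  {AD}: card=900; try (A,hash)→1320, (D,nl_idx)→1500, (D,merge)→3480, (A,merge)→3720, (D,hash)→5520, (D,nl)→18060 …(+1); best=1320 via (A,hash)
  {AC}: card=500; try (C,nl_idx)→1100, (A,hash)→1720, (C,merge)→5480, (A,merge)→5920, (C,hash)→9120, (C,nl)→30060 …(+1); best=1100 via (C,nl_idx)
  {ABD}: card=45000; try (B,hash)→4620, (D,hash)→9420, (B,merge)→12570, (D,merge)→43020, (B,nl_idx)→53520, (D,nl_idx)→73020 …(+2); best=4620 via (B,hash)
  {ABC}: card=25000; try (B,hash)→4000, (B,merge)→7450, (C,hash)→13020, (B,nl_idx)→30100, (C,merge)→45020, (C,nl_idx)→53020 …(+2); best=4000 via (B,hash)
  {ACD}: card=7500; try (D,hash)→7000, (D,merge)→9100, (C,hash)→11220, (D,nl_idx)→13100, (C,merge)→16220, (C,nl_idx)→16920 …(+2); best=7000 via (D,hash)
  {ABCD}: card=375000; try (B,hash)→16900, (D,hash)→34400, (C,hash)→58620, (B,merge)→113350, (D,merge)→407000, (B,nl_idx)→442000 …(+6); best=16900 via (B,hash)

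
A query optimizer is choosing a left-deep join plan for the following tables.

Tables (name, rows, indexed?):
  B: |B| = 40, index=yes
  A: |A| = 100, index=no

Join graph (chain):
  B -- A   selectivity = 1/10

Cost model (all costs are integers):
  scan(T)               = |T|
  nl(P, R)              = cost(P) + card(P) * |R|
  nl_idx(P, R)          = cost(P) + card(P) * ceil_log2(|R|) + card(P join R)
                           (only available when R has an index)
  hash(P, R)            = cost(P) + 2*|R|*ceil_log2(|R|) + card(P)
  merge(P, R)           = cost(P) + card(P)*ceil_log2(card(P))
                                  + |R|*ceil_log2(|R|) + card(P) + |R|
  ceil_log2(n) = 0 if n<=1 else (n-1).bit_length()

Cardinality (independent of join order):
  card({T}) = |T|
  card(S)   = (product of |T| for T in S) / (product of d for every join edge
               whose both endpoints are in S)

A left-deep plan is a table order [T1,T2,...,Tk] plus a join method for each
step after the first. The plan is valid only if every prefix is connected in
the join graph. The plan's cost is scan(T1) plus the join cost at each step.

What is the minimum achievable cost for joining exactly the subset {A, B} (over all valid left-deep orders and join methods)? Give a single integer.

680

Selinger DP over subsets of {A,B}:
  {B}: scan cost=40, card=40
  {A}: scan cost=100, card=100
  {AB}: card=400; try (B,hash)→680, (B,nl_idx)→1100, (A,merge)→1120, (B,merge)→1180, (A,hash)→1480, (A,nl)→4040 …(+1); best=680 via (B,hash)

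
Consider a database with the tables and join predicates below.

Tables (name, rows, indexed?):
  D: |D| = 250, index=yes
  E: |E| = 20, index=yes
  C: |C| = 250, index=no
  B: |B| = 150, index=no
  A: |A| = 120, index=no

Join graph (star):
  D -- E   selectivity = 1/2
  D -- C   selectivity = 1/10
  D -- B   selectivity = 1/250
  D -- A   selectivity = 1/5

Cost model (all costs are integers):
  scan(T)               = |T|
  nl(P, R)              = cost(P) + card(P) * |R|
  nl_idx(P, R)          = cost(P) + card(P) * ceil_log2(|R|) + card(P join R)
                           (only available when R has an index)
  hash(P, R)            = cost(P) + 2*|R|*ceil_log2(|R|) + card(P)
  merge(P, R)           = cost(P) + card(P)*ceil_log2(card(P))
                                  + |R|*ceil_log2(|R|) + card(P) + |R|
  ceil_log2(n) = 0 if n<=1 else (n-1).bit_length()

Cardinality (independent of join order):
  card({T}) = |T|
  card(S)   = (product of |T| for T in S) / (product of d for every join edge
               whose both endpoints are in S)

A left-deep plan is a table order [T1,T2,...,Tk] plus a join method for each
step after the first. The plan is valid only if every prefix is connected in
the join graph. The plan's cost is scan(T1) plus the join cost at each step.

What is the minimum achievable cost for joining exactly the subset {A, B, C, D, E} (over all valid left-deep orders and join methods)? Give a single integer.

45030

Selinger DP over subsets of {A,B,C,D,E}:
  {D}: scan cost=250, card=250
  {E}: scan cost=20, card=20
  {C}: scan cost=250, card=250
  {B}: scan cost=150, card=150
  {A}: scan cost=120, card=120
  {DE}: card=2500; try (E,hash)→700, (D,merge)→2390, (E,merge)→2620, (D,nl_idx)→2680, (E,nl_idx)→4000, (D,hash)→4040 …(+2); best=700 via (E,hash)
  {CD}: card=6250; try (D,hash)→4500, (C,hash)→4500, (D,merge)→4750, (C,merge)→4750, (D,nl_idx)→8500, (D,nl)→62750 …(+1); best=4500 via (D,hash)
  {BD}: card=150; try (D,nl_idx)→1500, (B,hash)→2900, (D,merge)→3750, (B,merge)→3850, (D,hash)→4300, (D,nl)→37650 …(+1); best=1500 via (D,nl_idx)
  {AD}: card=6000; try (A,hash)→2180, (D,merge)→3330, (A,merge)→3460, (D,hash)→4240, (D,nl_idx)→7080, (D,nl)→30120 …(+1); best=2180 via (A,hash)
  {CDE}: card=62500; try (C,hash)→7200, (E,hash)→10950, (C,merge)→35450, (E,merge)→92120, (E,nl_idx)→98250, (E,nl)→129500 …(+1); best=7200 via (C,hash)
  {BDE}: card=1500; try (E,hash)→1850, (E,merge)→2970, (E,nl_idx)→3750, (E,nl)→4500, (B,hash)→5600, (B,merge)→34550 …(+1); best=1850 via (E,hash)
  {ADE}: card=60000; try (A,hash)→4880, (E,hash)→8380, (A,merge)→34160, (E,merge)→86300, (E,nl_idx)→92180, (E,nl)→122180 …(+1); best=4880 via (A,hash)
  {BCD}: card=3750; try (C,merge)→5100, (C,hash)→5650, (B,hash)→13150, (C,nl)→39000, (B,merge)→93350, (B,nl)→942000; best=5100 via (C,merge)
  {ACD}: card=150000; try (C,hash)→12180, (A,hash)→12430, (C,merge)→88430, (A,merge)→92960, (A,nl)→754500, (C,nl)→1502180; best=12180 via (C,hash)
  {ABD}: card=3600; try (A,hash)→3330, (A,merge)→3810, (B,hash)→10580, (A,nl)→19500, (B,merge)→87530, (B,nl)→902180; best=3330 via (A,hash)
  {BCDE}: card=37500; try (C,hash)→7350, (E,hash)→9050, (C,merge)→22100, (E,merge)→53970, (E,nl_idx)→61350, (B,hash)→72100 …(+4); best=7350 via (C,hash)
  {ACDE}: card=1500000; try (C,hash)→68880, (A,hash)→71380, (E,hash)→162380, (C,merge)→1027130, (A,merge)→1070660, (E,nl_idx)→2262180 …(+4); best=68880 via (C,hash)
  {ABDE}: card=36000; try (A,hash)→5030, (E,hash)→7130, (A,merge)→20810, (E,merge)→50250, (E,nl_idx)→57330, (B,hash)→67280 …(+4); best=5030 via (A,hash)
  {ABCD}: card=90000; try (A,hash)→10530, (C,hash)→10930, (C,merge)→52380, (A,merge)→54810, (B,hash)→164580, (A,nl)→455100 …(+3); best=10530 via (A,hash)
  {ABCDE}: card=900000; try (C,hash)→45030, (A,hash)→46530, (E,hash)→100730, (C,merge)→619280, (A,merge)→645810, (E,nl_idx)→1360530 …(+7); best=45030 via (C,hash)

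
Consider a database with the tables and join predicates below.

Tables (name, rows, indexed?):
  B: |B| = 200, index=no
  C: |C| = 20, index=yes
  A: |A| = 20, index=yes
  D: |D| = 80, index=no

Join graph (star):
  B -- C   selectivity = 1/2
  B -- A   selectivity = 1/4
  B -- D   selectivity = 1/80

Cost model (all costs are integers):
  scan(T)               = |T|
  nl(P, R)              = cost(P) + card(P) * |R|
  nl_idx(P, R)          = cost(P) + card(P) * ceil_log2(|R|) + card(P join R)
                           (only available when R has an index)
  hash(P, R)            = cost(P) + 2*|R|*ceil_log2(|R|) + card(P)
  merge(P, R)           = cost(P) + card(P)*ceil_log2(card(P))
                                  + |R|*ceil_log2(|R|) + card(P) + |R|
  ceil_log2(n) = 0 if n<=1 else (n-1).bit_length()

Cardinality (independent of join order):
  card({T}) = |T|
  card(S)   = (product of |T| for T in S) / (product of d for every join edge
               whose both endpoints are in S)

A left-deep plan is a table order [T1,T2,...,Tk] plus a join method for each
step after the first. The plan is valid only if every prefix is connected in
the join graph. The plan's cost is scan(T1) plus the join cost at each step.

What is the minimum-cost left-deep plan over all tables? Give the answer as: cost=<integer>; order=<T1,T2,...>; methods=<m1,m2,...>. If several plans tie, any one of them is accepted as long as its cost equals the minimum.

cost=3120; order=B,D,A,C; methods=hash,hash,hash

Selinger DP (subsets sized 1..n):
  {B}: scan cost=200, card=200
  {C}: scan cost=20, card=20
  {A}: scan cost=20, card=20
  {D}: scan cost=80, card=80
  {BC}: card=2000; try (C,hash)→600, (B,merge)→1940, (C,merge)→2120, (C,nl_idx)→3200, (B,hash)→3240, (B,nl)→4020 …(+1); best=600 via (C,hash)
  {AB}: card=1000; try (A,hash)→600, (B,merge)→1940, (A,merge)→2120, (A,nl_idx)→2200, (B,hash)→3240, (B,nl)→4020 …(+1); best=600 via (A,hash)
  {BD}: card=200; try (D,hash)→1520, (B,merge)→2520, (D,merge)→2640, (B,hash)→3360, (B,nl)→16080, (D,nl)→16200; best=1520 via (D,hash)
  {ABC}: card=10000; try (C,hash)→1800, (A,hash)→2800, (C,merge)→11720, (C,nl_idx)→15600, (C,nl)→20600, (A,nl_idx)→20600 …(+2); best=1800 via (C,hash)
  {BCD}: card=2000; try (C,hash)→1920, (C,merge)→3440, (D,hash)→3720, (C,nl_idx)→4520, (C,nl)→5520, (D,merge)→25240 …(+1); best=1920 via (C,hash)
  {ABD}: card=1000; try (A,hash)→1920, (D,hash)→2720, (A,merge)→3440, (A,nl_idx)→3520, (A,nl)→5520, (D,merge)→12240 …(+1); best=1920 via (A,hash)
  {ABCD}: card=10000; try (C,hash)→3120, (A,hash)→4120, (D,hash)→12920, (C,merge)→13040, (C,nl_idx)→16920, (C,nl)→21920 …(+5); best=3120 via (C,hash)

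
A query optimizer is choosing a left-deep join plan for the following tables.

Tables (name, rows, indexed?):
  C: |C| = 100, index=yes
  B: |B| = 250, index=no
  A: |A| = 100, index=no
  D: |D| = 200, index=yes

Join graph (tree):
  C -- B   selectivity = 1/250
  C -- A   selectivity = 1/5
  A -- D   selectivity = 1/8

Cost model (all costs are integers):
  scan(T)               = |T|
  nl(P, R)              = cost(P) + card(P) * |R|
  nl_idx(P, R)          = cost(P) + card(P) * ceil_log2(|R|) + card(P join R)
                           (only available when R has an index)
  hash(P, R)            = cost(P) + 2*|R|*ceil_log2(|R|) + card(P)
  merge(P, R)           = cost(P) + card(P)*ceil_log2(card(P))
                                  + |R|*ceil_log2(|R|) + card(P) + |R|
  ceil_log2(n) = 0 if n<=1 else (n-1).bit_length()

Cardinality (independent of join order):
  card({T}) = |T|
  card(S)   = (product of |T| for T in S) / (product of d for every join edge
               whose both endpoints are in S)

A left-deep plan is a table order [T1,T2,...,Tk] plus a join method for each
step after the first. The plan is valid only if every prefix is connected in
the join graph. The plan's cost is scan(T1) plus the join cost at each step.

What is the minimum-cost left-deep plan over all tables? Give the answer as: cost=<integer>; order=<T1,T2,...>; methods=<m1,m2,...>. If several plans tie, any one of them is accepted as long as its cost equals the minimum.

cost=8600; order=B,C,A,D; methods=hash,hash,hash

Selinger DP (subsets sized 1..n):
  {C}: scan cost=100, card=100
  {B}: scan cost=250, card=250
  {A}: scan cost=100, card=100
  {D}: scan cost=200, card=200
  {BC}: card=100; try (C,hash)→1900, (C,nl_idx)→2100, (B,merge)→3150, (C,merge)→3300, (B,hash)→4200, (B,nl)→25100 …(+1); best=1900 via (C,hash)
  {AC}: card=2000; try (C,hash)→1600, (A,hash)→1600, (C,merge)→1700, (A,merge)→1700, (C,nl_idx)→2800, (C,nl)→10100 …(+1); best=1600 via (C,hash)
  {AD}: card=2500; try (A,hash)→1800, (D,merge)→2700, (A,merge)→2800, (D,hash)→3400, (D,nl_idx)→3400, (D,nl)→20100 …(+1); best=1800 via (A,hash)
  {ABC}: card=2000; try (A,hash)→3400, (A,merge)→3500, (B,hash)→7600, (A,nl)→11900, (B,merge)→27850, (B,nl)→501600; best=3400 via (A,hash)
  {ACD}: card=50000; try (C,hash)→5700, (D,hash)→6800, (D,merge)→27400, (C,merge)→35100, (D,nl_idx)→67600, (C,nl_idx)→69300 …(+2); best=5700 via (C,hash)
  {ABCD}: card=50000; try (D,hash)→8600, (D,merge)→29200, (B,hash)→59700, (D,nl_idx)→69400, (D,nl)→403400, (B,merge)→857950 …(+1); best=8600 via (D,hash)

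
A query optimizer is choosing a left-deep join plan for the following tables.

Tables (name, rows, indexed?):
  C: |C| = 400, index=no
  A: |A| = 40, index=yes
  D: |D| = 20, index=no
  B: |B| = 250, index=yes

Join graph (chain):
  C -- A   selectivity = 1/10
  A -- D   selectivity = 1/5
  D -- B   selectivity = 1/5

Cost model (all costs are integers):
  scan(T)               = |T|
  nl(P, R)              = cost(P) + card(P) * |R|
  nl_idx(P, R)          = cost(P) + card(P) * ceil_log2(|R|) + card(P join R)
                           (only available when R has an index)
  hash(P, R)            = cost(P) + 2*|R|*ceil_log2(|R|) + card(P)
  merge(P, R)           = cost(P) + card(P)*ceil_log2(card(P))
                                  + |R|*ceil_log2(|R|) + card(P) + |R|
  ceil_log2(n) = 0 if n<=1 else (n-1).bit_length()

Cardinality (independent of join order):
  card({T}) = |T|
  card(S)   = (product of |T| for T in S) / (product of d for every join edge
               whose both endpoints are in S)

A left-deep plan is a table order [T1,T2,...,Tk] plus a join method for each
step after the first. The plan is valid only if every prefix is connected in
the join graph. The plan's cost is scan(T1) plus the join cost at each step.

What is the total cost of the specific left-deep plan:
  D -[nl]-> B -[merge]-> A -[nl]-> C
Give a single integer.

step 1: scan D: cost=20, card=20
step 2: join B via nl
    card(P join B) = 20*250/(5) = 1000
    cost = 20 + 20*250 = 5020
step 3: join A via merge
    card(P join A) = 1000*40/(5) = 8000
    cost = 5020 + 1000*10 + 40*6 + 1000 + 40 = 16300
step 4: join C via nl
    card(P join C) = 8000*400/(10) = 320000
    cost = 16300 + 8000*400 = 3216300

3216300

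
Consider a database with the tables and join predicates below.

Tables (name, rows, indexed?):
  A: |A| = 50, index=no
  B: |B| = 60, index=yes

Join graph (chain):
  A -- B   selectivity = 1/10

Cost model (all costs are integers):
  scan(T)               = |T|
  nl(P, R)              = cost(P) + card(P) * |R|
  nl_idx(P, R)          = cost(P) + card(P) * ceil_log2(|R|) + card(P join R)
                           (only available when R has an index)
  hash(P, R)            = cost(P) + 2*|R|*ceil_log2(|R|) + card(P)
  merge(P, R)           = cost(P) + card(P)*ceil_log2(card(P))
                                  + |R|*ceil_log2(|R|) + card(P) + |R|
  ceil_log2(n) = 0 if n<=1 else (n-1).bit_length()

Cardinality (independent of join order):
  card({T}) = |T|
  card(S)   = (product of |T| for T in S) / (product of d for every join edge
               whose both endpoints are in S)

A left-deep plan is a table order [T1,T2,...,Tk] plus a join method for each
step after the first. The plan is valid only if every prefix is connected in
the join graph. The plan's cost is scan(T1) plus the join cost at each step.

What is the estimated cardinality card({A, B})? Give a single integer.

300

Tables in S: A(50), B(60)
Edges inside S: A-B(d=10)
numerator = 50 * 60 = 3000
denominator = 10 = 10
card(S) = 3000 / 10 = 300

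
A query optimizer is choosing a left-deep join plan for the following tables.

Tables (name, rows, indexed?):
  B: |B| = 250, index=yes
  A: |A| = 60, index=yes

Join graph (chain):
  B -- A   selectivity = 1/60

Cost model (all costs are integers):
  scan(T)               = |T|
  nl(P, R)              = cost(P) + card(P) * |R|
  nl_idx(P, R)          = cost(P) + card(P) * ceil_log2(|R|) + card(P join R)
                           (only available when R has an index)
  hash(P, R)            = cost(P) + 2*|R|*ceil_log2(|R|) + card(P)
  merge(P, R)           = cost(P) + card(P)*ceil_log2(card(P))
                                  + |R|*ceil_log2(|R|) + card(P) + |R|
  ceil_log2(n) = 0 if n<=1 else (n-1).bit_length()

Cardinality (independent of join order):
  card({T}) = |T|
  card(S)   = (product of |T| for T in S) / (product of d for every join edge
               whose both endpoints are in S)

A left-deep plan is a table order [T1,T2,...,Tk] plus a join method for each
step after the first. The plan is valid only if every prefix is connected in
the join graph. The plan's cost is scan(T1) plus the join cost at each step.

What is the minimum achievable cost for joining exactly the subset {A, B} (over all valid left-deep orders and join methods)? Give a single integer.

790

Selinger DP over subsets of {A,B}:
  {B}: scan cost=250, card=250
  {A}: scan cost=60, card=60
  {AB}: card=250; try (B,nl_idx)→790, (A,hash)→1220, (A,nl_idx)→2000, (B,merge)→2730, (A,merge)→2920, (B,hash)→4120 …(+2); best=790 via (B,nl_idx)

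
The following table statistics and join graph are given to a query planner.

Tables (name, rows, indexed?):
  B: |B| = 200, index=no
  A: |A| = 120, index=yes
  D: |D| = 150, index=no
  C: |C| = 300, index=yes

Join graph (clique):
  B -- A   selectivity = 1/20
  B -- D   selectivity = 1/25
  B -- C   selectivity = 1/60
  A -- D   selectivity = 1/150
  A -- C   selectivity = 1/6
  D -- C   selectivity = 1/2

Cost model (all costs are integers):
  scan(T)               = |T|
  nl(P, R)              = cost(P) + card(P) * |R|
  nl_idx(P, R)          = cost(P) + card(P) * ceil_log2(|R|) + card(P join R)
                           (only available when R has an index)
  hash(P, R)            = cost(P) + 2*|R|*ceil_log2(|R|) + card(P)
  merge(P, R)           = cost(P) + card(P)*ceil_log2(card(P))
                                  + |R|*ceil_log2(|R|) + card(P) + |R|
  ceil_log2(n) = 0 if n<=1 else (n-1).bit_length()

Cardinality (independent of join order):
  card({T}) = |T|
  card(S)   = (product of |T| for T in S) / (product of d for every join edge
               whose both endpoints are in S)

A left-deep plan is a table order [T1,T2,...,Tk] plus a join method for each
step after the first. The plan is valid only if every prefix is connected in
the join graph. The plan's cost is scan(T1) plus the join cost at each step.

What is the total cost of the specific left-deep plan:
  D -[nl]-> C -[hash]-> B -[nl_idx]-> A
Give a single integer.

step 1: scan D: cost=150, card=150
step 2: join C via nl
    card(P join C) = 150*300/(2) = 22500
    cost = 150 + 150*300 = 45150
step 3: join B via hash
    card(P join B) = 22500*200/(25*60) = 3000
    cost = 45150 + 2*200*8 + 22500 = 70850
step 4: join A via nl_idx
    card(P join A) = 3000*120/(20*150*6) = 20
    cost = 70850 + 3000*7 + 20 = 91870

91870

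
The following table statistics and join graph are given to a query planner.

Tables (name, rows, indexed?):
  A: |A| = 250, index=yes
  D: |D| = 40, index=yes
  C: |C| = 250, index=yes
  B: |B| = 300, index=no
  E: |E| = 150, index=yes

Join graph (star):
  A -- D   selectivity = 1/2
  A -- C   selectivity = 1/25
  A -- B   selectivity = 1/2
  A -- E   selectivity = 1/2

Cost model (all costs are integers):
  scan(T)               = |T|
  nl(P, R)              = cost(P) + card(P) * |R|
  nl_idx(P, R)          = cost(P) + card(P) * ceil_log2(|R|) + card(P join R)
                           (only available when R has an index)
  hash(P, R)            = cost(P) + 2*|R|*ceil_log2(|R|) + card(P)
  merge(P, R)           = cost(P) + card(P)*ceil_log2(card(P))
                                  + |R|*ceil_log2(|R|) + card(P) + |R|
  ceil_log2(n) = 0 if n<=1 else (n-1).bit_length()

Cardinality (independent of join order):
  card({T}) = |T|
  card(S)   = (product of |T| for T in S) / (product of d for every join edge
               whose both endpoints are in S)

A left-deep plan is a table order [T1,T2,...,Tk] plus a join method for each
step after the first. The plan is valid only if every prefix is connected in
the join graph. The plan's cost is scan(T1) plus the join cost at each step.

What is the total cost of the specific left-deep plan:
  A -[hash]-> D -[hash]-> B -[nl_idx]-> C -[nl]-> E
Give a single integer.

1138511380

step 1: scan A: cost=250, card=250
step 2: join D via hash
    card(P join D) = 250*40/(2) = 5000
    cost = 250 + 2*40*6 + 250 = 980
step 3: join B via hash
    card(P join B) = 5000*300/(2) = 750000
    cost = 980 + 2*300*9 + 5000 = 11380
step 4: join C via nl_idx
    card(P join C) = 750000*250/(25) = 7500000
    cost = 11380 + 750000*8 + 7500000 = 13511380
step 5: join E via nl
    card(P join E) = 7500000*150/(2) = 562500000
    cost = 13511380 + 7500000*150 = 1138511380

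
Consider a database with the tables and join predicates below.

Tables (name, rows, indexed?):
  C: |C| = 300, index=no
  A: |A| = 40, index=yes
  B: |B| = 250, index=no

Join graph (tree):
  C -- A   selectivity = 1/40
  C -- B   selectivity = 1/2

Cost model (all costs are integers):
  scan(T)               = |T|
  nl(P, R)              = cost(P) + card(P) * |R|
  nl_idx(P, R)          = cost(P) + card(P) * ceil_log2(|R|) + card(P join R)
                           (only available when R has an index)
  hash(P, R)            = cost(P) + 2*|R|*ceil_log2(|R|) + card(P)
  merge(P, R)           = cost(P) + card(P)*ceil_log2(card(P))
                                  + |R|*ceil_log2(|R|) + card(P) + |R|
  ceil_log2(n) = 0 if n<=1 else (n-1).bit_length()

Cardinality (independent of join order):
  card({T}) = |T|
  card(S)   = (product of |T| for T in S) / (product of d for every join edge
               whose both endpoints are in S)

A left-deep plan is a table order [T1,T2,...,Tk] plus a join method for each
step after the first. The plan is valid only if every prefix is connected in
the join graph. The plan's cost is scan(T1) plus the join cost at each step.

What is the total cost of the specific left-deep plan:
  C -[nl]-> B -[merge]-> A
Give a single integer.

713080

step 1: scan C: cost=300, card=300
step 2: join B via nl
    card(P join B) = 300*250/(2) = 37500
    cost = 300 + 300*250 = 75300
step 3: join A via merge
    card(P join A) = 37500*40/(40) = 37500
    cost = 75300 + 37500*16 + 40*6 + 37500 + 40 = 713080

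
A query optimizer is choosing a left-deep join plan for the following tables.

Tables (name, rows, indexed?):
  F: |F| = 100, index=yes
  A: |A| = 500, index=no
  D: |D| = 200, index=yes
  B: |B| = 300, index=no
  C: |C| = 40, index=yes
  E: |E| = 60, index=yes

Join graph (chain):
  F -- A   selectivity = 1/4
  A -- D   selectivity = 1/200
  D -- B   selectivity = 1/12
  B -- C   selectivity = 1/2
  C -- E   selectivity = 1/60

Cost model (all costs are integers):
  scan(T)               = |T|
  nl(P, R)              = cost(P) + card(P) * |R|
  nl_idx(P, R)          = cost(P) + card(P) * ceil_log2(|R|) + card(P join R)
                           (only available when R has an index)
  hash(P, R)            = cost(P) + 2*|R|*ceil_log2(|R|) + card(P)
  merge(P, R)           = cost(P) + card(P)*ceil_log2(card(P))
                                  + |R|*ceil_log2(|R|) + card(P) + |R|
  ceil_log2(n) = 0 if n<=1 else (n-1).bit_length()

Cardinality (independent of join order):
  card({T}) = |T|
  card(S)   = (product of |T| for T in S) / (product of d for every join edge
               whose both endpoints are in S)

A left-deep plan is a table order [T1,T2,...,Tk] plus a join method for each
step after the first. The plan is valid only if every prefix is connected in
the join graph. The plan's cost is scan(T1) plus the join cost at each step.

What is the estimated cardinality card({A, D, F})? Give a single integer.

Tables in S: A(500), D(200), F(100)
Edges inside S: F-A(d=4), A-D(d=200)
numerator = 500 * 200 * 100 = 10000000
denominator = 4 * 200 = 800
card(S) = 10000000 / 800 = 12500

12500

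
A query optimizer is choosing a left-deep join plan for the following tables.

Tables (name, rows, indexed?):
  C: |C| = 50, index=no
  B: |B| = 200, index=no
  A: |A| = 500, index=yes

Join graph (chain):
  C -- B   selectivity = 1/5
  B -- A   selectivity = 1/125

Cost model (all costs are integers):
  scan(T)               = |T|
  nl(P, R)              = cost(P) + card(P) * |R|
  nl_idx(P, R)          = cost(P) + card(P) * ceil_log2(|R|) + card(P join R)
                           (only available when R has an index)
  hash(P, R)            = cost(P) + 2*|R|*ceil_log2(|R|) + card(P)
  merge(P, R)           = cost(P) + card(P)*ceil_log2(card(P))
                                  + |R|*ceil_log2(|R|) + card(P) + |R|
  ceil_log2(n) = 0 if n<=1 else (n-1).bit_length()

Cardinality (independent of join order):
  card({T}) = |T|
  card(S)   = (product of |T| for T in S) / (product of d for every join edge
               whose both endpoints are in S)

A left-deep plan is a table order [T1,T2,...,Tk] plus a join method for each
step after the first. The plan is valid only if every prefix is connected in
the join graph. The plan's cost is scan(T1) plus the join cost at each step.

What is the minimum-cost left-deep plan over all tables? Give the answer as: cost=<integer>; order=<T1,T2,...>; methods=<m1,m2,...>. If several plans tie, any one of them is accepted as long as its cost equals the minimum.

Selinger DP (subsets sized 1..n):
  {C}: scan cost=50, card=50
  {B}: scan cost=200, card=200
  {A}: scan cost=500, card=500
  {BC}: card=2000; try (C,hash)→1000, (B,merge)→2200, (C,merge)→2350, (B,hash)→3300, (B,nl)→10050, (C,nl)→10200; best=1000 via (C,hash)
  {AB}: card=800; try (A,nl_idx)→2800, (B,hash)→4200, (A,merge)→7000, (B,merge)→7300, (A,hash)→9400, (A,nl)→100200 …(+1); best=2800 via (A,nl_idx)
  {ABC}: card=8000; try (C,hash)→4200, (C,merge)→11950, (A,hash)→12000, (A,nl_idx)→27000, (A,merge)→30000, (C,nl)→42800 …(+1); best=4200 via (C,hash)

cost=4200; order=B,A,C; methods=nl_idx,hash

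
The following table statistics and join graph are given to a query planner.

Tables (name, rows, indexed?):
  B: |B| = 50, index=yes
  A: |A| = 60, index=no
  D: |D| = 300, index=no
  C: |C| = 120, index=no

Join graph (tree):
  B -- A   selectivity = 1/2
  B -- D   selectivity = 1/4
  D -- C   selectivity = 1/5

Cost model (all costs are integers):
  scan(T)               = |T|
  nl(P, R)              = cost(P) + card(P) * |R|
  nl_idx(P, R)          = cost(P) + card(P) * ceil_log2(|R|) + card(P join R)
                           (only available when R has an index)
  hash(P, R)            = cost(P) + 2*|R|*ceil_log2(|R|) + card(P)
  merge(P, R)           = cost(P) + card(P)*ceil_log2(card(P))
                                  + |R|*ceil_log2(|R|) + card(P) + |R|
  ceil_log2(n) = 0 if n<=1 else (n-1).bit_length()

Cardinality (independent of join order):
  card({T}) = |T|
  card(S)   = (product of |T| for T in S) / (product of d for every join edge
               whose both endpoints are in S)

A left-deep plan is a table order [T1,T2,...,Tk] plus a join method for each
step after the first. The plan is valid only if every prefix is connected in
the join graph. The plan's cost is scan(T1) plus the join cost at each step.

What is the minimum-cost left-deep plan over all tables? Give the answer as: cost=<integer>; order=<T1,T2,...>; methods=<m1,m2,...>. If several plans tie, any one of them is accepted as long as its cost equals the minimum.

cost=97350; order=D,B,C,A; methods=hash,hash,hash

Selinger DP (subsets sized 1..n):
  {B}: scan cost=50, card=50
  {A}: scan cost=60, card=60
  {D}: scan cost=300, card=300
  {C}: scan cost=120, card=120
  {AB}: card=1500; try (B,hash)→720, (A,hash)→820, (A,merge)→820, (B,merge)→830, (B,nl_idx)→1920, (A,nl)→3050 …(+1); best=720 via (B,hash)
  {BD}: card=3750; try (B,hash)→1200, (D,merge)→3400, (B,merge)→3650, (D,hash)→5500, (B,nl_idx)→5850, (D,nl)→15050 …(+1); best=1200 via (B,hash)
  {CD}: card=7200; try (C,hash)→2280, (D,merge)→4080, (C,merge)→4260, (D,hash)→5640, (D,nl)→36120, (C,nl)→36300; best=2280 via (C,hash)
  {ABD}: card=112500; try (A,hash)→5670, (D,hash)→7620, (D,merge)→21720, (A,merge)→50370, (A,nl)→226200, (D,nl)→450720; best=5670 via (A,hash)
  {BCD}: card=90000; try (C,hash)→6630, (B,hash)→10080, (C,merge)→50910, (B,merge)→103430, (B,nl_idx)→135480, (B,nl)→362280 …(+1); best=6630 via (C,hash)
  {ABCD}: card=2700000; try (A,hash)→97350, (C,hash)→119850, (A,merge)→1627050, (C,merge)→2031630, (A,nl)→5406630, (C,nl)→13505670; best=97350 via (A,hash)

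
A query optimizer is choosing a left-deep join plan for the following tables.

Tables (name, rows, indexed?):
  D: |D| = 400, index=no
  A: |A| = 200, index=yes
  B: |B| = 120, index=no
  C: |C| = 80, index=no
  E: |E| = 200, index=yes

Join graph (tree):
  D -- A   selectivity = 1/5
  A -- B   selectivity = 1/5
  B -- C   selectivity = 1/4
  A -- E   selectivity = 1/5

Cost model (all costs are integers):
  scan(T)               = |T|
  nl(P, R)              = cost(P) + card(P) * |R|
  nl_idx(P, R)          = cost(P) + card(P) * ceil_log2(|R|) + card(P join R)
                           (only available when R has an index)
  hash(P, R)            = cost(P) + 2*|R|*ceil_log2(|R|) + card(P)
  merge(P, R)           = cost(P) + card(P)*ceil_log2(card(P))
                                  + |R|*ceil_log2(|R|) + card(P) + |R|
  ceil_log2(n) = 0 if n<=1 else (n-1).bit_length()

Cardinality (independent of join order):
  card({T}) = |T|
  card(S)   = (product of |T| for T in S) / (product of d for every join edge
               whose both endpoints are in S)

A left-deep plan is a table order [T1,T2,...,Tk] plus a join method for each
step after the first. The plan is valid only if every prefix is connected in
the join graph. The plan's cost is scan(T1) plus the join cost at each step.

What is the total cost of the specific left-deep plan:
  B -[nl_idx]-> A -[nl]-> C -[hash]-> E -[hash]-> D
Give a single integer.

step 1: scan B: cost=120, card=120
step 2: join A via nl_idx
    card(P join A) = 120*200/(5) = 4800
    cost = 120 + 120*8 + 4800 = 5880
step 3: join C via nl
    card(P join C) = 4800*80/(4) = 96000
    cost = 5880 + 4800*80 = 389880
step 4: join E via hash
    card(P join E) = 96000*200/(5) = 3840000
    cost = 389880 + 2*200*8 + 96000 = 489080
step 5: join D via hash
    card(P join D) = 3840000*400/(5) = 307200000
    cost = 489080 + 2*400*9 + 3840000 = 4336280

4336280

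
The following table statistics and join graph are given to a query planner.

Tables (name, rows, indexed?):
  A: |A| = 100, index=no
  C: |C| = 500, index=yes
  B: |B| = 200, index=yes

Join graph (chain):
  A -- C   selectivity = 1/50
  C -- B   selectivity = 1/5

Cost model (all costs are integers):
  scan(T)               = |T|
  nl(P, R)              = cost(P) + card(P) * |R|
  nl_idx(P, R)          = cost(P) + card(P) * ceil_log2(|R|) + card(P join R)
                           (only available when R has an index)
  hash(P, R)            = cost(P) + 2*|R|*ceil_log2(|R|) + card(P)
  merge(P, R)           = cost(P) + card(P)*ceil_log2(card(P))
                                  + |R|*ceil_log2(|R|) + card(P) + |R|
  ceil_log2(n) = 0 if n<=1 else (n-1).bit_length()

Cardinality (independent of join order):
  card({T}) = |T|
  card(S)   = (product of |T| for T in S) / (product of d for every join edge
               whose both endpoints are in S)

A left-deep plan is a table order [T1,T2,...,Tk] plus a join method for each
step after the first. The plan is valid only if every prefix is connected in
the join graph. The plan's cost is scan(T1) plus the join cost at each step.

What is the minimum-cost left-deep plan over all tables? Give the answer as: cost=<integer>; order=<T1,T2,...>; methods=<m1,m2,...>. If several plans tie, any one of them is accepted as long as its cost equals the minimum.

cost=6200; order=A,C,B; methods=nl_idx,hash

Selinger DP (subsets sized 1..n):
  {A}: scan cost=100, card=100
  {C}: scan cost=500, card=500
  {B}: scan cost=200, card=200
  {AC}: card=1000; try (C,nl_idx)→2000, (A,hash)→2400, (C,merge)→5900, (A,merge)→6300, (C,hash)→9200, (C,nl)→50100 …(+1); best=2000 via (C,nl_idx)
  {BC}: card=20000; try (B,hash)→4200, (C,merge)→7000, (B,merge)→7300, (C,hash)→9400, (C,nl_idx)→22000, (B,nl_idx)→24500 …(+2); best=4200 via (B,hash)
  {ABC}: card=40000; try (B,hash)→6200, (B,merge)→14800, (A,hash)→25600, (B,nl_idx)→50000, (B,nl)→202000, (A,merge)→325000 …(+1); best=6200 via (B,hash)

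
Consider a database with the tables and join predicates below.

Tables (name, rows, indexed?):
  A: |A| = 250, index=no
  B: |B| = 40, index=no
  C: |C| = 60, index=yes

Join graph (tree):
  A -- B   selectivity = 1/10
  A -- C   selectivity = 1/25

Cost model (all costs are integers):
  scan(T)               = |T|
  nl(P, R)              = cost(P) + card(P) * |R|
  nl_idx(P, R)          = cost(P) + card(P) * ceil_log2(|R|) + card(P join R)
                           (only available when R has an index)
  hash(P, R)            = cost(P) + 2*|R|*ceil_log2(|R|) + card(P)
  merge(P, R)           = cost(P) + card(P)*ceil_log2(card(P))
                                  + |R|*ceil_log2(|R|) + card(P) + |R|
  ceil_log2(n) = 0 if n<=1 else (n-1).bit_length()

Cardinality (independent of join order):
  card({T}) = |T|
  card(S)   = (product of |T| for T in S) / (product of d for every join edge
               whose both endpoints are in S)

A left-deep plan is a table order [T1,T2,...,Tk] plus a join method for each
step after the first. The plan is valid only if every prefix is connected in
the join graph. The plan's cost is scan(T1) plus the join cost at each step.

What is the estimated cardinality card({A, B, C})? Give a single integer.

2400

Tables in S: A(250), B(40), C(60)
Edges inside S: A-B(d=10), A-C(d=25)
numerator = 250 * 40 * 60 = 600000
denominator = 10 * 25 = 250
card(S) = 600000 / 250 = 2400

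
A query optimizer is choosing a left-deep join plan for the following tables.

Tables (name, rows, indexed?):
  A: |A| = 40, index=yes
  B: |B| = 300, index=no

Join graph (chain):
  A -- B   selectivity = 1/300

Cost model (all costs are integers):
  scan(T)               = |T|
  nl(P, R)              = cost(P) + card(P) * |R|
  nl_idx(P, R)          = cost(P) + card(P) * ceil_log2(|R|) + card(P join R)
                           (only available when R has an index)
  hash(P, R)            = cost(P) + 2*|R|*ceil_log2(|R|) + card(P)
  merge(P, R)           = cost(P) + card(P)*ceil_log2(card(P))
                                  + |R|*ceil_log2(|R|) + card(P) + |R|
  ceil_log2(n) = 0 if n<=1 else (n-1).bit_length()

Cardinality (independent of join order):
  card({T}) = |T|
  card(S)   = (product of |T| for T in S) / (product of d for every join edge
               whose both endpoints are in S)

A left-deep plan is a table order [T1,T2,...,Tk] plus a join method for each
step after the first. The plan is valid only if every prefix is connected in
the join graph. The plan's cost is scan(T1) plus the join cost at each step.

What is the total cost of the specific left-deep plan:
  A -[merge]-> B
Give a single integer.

3320

step 1: scan A: cost=40, card=40
step 2: join B via merge
    card(P join B) = 40*300/(300) = 40
    cost = 40 + 40*6 + 300*9 + 40 + 300 = 3320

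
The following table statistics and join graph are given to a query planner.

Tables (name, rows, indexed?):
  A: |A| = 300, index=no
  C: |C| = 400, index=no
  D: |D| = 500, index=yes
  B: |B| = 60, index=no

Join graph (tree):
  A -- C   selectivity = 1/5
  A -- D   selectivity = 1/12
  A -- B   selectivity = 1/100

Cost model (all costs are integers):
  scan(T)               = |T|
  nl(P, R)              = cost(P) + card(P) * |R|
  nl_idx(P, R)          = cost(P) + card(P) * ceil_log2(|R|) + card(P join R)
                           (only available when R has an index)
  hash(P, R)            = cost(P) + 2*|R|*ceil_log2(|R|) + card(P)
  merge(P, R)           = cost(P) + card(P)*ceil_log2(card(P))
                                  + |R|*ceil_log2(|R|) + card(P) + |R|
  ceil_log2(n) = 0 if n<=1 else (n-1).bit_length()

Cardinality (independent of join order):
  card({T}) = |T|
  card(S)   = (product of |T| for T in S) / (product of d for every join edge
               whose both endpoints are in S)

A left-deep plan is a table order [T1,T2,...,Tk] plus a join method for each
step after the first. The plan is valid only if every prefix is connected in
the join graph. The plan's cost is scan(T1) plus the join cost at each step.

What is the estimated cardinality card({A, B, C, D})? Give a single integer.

600000

Tables in S: A(300), B(60), C(400), D(500)
Edges inside S: A-C(d=5), A-D(d=12), A-B(d=100)
numerator = 300 * 60 * 400 * 500 = 3600000000
denominator = 5 * 12 * 100 = 6000
card(S) = 3600000000 / 6000 = 600000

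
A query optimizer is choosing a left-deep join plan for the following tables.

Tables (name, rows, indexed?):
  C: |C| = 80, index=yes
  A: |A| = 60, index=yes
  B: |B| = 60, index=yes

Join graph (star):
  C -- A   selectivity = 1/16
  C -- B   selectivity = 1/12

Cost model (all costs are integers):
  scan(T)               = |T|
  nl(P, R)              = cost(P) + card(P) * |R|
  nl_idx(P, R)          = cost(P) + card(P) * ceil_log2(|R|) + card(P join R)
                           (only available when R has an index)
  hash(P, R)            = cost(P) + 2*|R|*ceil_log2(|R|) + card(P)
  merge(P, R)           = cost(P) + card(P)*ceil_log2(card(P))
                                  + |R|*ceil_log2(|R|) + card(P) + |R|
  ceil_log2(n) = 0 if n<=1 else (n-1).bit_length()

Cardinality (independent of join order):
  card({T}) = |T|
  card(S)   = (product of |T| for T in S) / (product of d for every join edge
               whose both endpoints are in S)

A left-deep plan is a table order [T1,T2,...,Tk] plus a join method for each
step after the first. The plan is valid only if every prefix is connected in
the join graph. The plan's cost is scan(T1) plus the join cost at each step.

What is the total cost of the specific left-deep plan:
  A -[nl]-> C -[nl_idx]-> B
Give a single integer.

8160

step 1: scan A: cost=60, card=60
step 2: join C via nl
    card(P join C) = 60*80/(16) = 300
    cost = 60 + 60*80 = 4860
step 3: join B via nl_idx
    card(P join B) = 300*60/(12) = 1500
    cost = 4860 + 300*6 + 1500 = 8160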